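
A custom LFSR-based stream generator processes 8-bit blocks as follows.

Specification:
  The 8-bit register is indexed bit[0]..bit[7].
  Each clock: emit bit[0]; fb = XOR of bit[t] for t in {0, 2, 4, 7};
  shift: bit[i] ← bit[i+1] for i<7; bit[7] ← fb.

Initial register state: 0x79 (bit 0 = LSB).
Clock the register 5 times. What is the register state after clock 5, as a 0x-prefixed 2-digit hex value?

0x03

reg_0 = 0x79
clock 1: out=1, reg = 0x3C
clock 2: out=0, reg = 0x1E
clock 3: out=0, reg = 0x0F
clock 4: out=1, reg = 0x07
clock 5: out=1, reg = 0x03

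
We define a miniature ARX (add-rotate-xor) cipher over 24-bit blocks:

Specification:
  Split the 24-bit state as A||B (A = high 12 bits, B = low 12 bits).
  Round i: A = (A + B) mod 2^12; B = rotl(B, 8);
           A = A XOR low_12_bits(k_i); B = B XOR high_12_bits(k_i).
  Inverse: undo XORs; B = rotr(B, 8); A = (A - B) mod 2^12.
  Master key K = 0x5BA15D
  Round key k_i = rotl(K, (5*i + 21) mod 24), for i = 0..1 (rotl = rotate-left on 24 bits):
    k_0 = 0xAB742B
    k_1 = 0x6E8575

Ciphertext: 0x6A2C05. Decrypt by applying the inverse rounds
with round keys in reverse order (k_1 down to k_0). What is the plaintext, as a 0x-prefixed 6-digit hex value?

s_0 = ciphertext = 0x6A2C05
s_1 = InvRound(s_0, k_1) = 0x4FDEDA
s_2 = InvRound(s_1, k_0) = 0xA026D4

0xA026D4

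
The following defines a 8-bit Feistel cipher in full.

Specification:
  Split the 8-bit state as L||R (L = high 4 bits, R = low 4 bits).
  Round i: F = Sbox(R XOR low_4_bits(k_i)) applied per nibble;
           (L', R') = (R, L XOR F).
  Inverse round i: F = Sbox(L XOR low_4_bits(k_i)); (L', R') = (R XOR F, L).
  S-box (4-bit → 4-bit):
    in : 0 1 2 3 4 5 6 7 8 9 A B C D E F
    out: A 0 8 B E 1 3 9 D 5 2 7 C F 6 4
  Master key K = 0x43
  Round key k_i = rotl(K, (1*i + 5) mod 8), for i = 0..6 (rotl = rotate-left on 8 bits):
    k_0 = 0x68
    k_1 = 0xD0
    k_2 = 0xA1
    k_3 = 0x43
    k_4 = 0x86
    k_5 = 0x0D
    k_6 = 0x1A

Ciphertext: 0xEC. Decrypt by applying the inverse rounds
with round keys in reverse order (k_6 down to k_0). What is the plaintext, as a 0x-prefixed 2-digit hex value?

s_0 = ciphertext = 0xEC
s_1 = InvRound(s_0, k_6) = 0x2E
s_2 = InvRound(s_1, k_5) = 0xA2
s_3 = InvRound(s_2, k_4) = 0xEA
s_4 = InvRound(s_3, k_3) = 0x5E
s_5 = InvRound(s_4, k_2) = 0x05
s_6 = InvRound(s_5, k_1) = 0xF0
s_7 = InvRound(s_6, k_0) = 0x9F

0x9F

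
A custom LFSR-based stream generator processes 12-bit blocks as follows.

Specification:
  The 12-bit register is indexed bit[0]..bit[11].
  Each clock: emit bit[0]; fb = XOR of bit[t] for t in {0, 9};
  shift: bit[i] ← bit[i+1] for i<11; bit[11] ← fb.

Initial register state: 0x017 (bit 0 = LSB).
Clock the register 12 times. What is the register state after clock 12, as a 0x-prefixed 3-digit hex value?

0xB6F

reg_0 = 0x017
clock 1: out=1, reg = 0x80B
clock 2: out=1, reg = 0xC05
clock 3: out=1, reg = 0xE02
clock 4: out=0, reg = 0xF01
clock 5: out=1, reg = 0x780
clock 6: out=0, reg = 0xBC0
clock 7: out=0, reg = 0xDE0
clock 8: out=0, reg = 0x6F0
clock 9: out=0, reg = 0xB78
clock 10: out=0, reg = 0xDBC
clock 11: out=0, reg = 0x6DE
clock 12: out=0, reg = 0xB6F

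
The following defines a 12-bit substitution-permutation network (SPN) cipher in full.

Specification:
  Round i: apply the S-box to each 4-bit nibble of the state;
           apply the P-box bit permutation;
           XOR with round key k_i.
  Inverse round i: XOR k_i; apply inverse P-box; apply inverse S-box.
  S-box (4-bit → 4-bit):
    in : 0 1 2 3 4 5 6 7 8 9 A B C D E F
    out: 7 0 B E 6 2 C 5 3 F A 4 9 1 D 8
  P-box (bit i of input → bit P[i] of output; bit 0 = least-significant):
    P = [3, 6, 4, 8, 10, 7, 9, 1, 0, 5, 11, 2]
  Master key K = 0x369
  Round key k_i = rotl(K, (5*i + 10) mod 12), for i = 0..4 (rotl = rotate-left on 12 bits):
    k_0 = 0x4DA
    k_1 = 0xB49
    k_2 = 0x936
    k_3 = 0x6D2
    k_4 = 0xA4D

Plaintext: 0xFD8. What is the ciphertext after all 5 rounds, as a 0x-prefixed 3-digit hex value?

0x79A

s_0 = plaintext = 0xFD8
s_1 = Round(s_0, k_0) = 0x096
s_2 = Round(s_1, k_1) = 0x4FA
s_3 = Round(s_2, k_2) = 0x054
s_4 = Round(s_3, k_3) = 0xE23
s_5 = Round(s_4, k_4) = 0x79A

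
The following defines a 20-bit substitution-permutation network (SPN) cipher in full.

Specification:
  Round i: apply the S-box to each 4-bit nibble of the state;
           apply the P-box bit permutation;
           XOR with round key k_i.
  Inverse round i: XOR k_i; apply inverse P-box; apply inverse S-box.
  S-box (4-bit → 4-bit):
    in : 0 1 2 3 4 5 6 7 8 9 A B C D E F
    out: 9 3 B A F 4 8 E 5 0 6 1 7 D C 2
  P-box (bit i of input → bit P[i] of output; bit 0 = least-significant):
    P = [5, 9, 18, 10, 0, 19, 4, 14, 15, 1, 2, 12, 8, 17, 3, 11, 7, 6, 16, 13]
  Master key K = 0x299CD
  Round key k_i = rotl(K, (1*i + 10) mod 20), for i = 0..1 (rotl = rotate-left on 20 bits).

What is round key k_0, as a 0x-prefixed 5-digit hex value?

K = 0x299CD
k_0 = rotl(K, (1*0+10) mod 20) = rotl(K, 10) = 0x734A6

0x734A6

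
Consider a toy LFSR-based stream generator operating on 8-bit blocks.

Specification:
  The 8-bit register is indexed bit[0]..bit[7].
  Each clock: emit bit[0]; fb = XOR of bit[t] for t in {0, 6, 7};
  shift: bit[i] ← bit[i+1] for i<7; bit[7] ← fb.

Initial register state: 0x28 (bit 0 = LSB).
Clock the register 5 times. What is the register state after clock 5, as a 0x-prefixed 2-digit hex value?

reg_0 = 0x28
clock 1: out=0, reg = 0x14
clock 2: out=0, reg = 0x0A
clock 3: out=0, reg = 0x05
clock 4: out=1, reg = 0x82
clock 5: out=0, reg = 0xC1

0xC1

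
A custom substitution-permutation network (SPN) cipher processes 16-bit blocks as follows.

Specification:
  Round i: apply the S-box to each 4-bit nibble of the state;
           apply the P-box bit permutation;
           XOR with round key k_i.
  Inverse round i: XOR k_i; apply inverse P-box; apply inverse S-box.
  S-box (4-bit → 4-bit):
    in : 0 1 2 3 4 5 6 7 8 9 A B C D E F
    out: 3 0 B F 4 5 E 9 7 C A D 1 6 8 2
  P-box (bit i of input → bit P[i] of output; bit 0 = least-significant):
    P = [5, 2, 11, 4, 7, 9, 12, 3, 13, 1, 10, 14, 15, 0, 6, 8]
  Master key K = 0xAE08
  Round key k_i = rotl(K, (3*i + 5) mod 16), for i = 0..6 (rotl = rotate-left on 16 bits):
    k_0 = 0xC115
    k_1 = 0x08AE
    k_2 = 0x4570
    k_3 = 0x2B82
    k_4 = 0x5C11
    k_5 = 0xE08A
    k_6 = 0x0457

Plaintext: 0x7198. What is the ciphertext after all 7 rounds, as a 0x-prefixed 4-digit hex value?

0x4200

s_0 = plaintext = 0x7198
s_1 = Round(s_0, k_0) = 0x5839
s_2 = Round(s_1, k_1) = 0xB674
s_3 = Round(s_2, k_2) = 0x88BA
s_4 = Round(s_3, k_3) = 0x9F5D
s_5 = Round(s_4, k_4) = 0x45D7
s_6 = Round(s_5, k_5) = 0xD6FA
s_7 = Round(s_6, k_6) = 0x4200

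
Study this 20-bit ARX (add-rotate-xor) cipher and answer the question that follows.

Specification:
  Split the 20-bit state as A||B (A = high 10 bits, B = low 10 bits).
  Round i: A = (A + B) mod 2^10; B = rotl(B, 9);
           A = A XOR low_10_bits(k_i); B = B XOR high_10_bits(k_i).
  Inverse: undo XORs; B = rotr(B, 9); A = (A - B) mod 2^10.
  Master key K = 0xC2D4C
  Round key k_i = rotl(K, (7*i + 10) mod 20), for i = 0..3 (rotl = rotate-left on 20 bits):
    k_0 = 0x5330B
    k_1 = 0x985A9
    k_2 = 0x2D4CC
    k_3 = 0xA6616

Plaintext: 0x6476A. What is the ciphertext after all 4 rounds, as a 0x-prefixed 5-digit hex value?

s_0 = plaintext = 0x6476A
s_1 = Round(s_0, k_0) = 0xFC0F9
s_2 = Round(s_1, k_1) = 0x5001D
s_3 = Round(s_2, k_2) = 0x646BB
s_4 = Round(s_3, k_3) = 0x969C4

0x969C4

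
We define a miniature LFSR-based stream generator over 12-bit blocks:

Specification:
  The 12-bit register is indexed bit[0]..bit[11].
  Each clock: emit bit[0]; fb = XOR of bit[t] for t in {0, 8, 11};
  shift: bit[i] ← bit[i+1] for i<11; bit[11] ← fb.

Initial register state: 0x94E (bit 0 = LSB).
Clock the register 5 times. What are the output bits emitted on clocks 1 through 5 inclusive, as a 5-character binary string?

reg_0 = 0x94E
clock 1: out=0, reg = 0x4A7
clock 2: out=1, reg = 0xA53
clock 3: out=1, reg = 0x529
clock 4: out=1, reg = 0x294
clock 5: out=0, reg = 0x14A

01110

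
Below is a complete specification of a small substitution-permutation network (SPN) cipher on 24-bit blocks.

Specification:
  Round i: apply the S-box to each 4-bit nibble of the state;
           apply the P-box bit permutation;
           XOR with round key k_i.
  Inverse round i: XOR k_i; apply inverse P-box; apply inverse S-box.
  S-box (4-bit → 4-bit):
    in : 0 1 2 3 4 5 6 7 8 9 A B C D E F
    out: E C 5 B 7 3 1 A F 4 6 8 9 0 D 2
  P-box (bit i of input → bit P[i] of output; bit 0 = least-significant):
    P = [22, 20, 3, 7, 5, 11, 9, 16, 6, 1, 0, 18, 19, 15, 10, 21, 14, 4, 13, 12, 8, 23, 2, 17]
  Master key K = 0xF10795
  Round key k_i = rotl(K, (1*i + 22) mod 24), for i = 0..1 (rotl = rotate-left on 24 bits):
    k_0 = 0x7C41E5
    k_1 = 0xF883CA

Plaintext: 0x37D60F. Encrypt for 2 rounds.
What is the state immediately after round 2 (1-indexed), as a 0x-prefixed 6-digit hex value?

s_0 = plaintext = 0x37D60F
s_1 = Round(s_0, k_0) = 0xEF5AB5
s_2 = Round(s_1, k_1) = 0xA302DD

0xA302DD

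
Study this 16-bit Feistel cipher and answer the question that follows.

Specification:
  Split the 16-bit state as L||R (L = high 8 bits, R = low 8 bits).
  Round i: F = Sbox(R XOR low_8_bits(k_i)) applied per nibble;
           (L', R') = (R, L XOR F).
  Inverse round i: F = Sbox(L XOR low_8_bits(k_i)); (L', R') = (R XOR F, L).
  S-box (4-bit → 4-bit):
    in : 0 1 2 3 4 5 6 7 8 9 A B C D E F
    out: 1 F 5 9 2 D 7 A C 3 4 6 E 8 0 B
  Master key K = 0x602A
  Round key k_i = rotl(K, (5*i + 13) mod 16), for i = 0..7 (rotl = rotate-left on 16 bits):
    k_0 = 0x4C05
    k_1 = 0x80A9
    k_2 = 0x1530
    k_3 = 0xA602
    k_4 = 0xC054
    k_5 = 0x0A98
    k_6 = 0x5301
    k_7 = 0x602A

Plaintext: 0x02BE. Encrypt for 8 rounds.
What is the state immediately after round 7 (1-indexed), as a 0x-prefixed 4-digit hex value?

s_0 = plaintext = 0x02BE
s_1 = Round(s_0, k_0) = 0xBE64
s_2 = Round(s_1, k_1) = 0x6456
s_3 = Round(s_2, k_2) = 0x5613
s_4 = Round(s_3, k_3) = 0x13A9
s_5 = Round(s_4, k_4) = 0xA9AB
s_6 = Round(s_5, k_5) = 0xAB30
s_7 = Round(s_6, k_6) = 0x3034
s_8 = Round(s_7, k_7) = 0x34C0

0x3034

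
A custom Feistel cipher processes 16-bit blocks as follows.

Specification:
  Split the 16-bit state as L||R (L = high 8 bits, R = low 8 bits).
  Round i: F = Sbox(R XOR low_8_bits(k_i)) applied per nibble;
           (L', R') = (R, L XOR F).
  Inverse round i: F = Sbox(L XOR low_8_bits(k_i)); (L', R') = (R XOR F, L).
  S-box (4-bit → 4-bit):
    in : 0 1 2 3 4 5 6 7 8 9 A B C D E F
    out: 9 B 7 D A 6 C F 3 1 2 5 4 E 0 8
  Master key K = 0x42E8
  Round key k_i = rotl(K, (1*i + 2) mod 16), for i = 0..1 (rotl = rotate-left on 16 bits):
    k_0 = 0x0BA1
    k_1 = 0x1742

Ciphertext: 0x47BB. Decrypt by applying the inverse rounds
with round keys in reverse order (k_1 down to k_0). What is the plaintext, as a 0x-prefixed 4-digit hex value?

0x732D

s_0 = ciphertext = 0x47BB
s_1 = InvRound(s_0, k_1) = 0x2D47
s_2 = InvRound(s_1, k_0) = 0x732D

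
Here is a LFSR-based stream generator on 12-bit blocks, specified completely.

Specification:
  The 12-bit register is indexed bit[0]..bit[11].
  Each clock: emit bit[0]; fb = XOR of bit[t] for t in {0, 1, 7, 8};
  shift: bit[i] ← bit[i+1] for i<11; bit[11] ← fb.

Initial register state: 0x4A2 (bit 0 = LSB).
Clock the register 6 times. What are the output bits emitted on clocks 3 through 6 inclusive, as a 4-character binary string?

0001

reg_0 = 0x4A2
clock 1: out=0, reg = 0x251
clock 2: out=1, reg = 0x928
clock 3: out=0, reg = 0xC94
clock 4: out=0, reg = 0xE4A
clock 5: out=0, reg = 0xF25
clock 6: out=1, reg = 0x792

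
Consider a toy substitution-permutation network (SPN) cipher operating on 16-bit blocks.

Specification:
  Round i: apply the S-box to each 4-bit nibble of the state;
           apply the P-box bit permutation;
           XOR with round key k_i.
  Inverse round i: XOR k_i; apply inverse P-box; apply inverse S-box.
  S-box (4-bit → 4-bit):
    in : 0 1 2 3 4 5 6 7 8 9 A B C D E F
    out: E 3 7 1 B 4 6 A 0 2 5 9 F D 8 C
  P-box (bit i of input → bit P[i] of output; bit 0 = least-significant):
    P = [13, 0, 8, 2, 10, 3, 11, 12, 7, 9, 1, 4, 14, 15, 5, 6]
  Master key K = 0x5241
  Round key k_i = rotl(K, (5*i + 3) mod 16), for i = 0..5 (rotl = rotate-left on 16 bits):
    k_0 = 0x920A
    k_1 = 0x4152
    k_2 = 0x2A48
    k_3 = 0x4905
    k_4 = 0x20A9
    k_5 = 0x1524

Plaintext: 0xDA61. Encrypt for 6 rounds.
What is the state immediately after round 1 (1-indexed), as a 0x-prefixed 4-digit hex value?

s_0 = plaintext = 0xDA61
s_1 = Round(s_0, k_0) = 0xFAE1
s_2 = Round(s_1, k_1) = 0x71B1
s_3 = Round(s_2, k_2) = 0x9C89
s_4 = Round(s_3, k_3) = 0xCB96
s_5 = Round(s_4, k_4) = 0xE150
s_6 = Round(s_5, k_5) = 0x1EE1

0xFAE1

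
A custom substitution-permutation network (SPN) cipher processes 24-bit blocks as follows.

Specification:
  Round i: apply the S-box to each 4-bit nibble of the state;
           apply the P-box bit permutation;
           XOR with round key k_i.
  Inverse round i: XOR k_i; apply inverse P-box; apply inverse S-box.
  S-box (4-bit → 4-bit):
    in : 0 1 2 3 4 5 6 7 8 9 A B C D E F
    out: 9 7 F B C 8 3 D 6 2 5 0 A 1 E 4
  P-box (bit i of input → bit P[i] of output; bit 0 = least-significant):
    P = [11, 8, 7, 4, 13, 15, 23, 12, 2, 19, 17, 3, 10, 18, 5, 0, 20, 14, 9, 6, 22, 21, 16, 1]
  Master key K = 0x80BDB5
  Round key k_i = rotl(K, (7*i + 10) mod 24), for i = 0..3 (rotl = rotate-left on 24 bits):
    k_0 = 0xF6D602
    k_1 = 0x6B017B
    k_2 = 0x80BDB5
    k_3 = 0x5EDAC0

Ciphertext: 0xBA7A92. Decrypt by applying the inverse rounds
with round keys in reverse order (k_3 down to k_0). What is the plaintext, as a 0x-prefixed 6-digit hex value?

s_0 = ciphertext = 0xBA7A92
s_1 = InvRound(s_0, k_3) = 0x359B15
s_2 = InvRound(s_1, k_2) = 0x8A1BAF
s_3 = InvRound(s_2, k_1) = 0x14BD47
s_4 = InvRound(s_3, k_0) = 0x6E5AA6

0x6E5AA6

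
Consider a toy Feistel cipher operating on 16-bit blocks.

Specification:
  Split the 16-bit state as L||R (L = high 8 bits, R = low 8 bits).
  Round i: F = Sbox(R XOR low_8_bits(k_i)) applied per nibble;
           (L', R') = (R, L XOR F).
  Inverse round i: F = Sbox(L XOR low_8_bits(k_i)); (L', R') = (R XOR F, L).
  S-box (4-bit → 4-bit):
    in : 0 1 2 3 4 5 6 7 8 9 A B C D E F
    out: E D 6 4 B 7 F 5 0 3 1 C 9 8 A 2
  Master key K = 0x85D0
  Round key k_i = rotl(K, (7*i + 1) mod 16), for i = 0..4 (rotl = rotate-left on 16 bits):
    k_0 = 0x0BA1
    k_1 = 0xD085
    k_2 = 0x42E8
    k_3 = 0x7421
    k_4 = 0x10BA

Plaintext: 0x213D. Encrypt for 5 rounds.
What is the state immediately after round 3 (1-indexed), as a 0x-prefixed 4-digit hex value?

0x05B0

s_0 = plaintext = 0x213D
s_1 = Round(s_0, k_0) = 0x3D18
s_2 = Round(s_1, k_1) = 0x1805
s_3 = Round(s_2, k_2) = 0x05B0
s_4 = Round(s_3, k_3) = 0xB038
s_5 = Round(s_4, k_4) = 0x38B6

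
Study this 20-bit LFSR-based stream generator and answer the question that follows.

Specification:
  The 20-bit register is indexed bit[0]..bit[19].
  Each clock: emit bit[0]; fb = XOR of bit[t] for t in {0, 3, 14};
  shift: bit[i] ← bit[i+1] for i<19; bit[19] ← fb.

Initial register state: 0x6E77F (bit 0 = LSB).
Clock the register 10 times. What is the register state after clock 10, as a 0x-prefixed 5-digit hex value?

reg_0 = 0x6E77F
clock 1: out=1, reg = 0xB73BF
clock 2: out=1, reg = 0xDB9DF
clock 3: out=1, reg = 0x6DCEF
clock 4: out=1, reg = 0xB6E77
clock 5: out=1, reg = 0x5B73B
clock 6: out=1, reg = 0x2DB9D
clock 7: out=1, reg = 0x96DCE
clock 8: out=0, reg = 0x4B6E7
clock 9: out=1, reg = 0xA5B73
clock 10: out=1, reg = 0x52DB9

0x52DB9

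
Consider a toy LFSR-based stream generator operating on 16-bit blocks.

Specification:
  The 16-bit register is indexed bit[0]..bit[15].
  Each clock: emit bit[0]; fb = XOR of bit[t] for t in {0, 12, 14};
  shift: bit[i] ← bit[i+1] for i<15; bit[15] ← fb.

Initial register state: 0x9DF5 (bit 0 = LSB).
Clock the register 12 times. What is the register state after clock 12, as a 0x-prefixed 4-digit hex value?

reg_0 = 0x9DF5
clock 1: out=1, reg = 0x4EFA
clock 2: out=0, reg = 0xA77D
clock 3: out=1, reg = 0xD3BE
clock 4: out=0, reg = 0x69DF
clock 5: out=1, reg = 0x34EF
clock 6: out=1, reg = 0x1A77
clock 7: out=1, reg = 0x0D3B
clock 8: out=1, reg = 0x869D
clock 9: out=1, reg = 0xC34E
clock 10: out=0, reg = 0xE1A7
clock 11: out=1, reg = 0x70D3
clock 12: out=1, reg = 0xB869

0xB869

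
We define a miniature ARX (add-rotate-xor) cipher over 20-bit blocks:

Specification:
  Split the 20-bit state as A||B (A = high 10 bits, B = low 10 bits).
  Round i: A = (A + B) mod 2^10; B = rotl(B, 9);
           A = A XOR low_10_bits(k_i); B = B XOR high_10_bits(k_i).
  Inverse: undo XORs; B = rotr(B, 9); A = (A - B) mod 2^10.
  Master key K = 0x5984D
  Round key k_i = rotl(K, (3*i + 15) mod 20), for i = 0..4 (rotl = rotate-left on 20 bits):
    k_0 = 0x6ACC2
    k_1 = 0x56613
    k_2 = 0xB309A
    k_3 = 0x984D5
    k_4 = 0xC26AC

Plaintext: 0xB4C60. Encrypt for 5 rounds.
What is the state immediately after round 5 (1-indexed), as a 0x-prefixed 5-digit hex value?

s_0 = plaintext = 0xB4C60
s_1 = Round(s_0, k_0) = 0xFC59B
s_2 = Round(s_1, k_1) = 0xE7F94
s_3 = Round(s_2, k_2) = 0xEA706
s_4 = Round(s_3, k_3) = 0x9EBE2
s_5 = Round(s_4, k_4) = 0x3C2F8

0x3C2F8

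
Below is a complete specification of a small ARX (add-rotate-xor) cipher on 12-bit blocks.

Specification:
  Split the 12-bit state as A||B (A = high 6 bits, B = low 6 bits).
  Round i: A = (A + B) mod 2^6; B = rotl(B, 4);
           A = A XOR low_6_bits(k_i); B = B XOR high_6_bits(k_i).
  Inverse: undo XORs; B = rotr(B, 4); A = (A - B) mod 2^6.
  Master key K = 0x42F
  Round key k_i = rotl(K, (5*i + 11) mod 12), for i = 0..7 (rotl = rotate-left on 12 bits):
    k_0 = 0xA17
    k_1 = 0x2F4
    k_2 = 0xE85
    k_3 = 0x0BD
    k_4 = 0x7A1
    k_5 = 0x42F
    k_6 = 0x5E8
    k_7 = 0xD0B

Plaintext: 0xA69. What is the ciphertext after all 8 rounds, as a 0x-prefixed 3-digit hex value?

s_0 = plaintext = 0xA69
s_1 = Round(s_0, k_0) = 0x172
s_2 = Round(s_1, k_1) = 0x0E7
s_3 = Round(s_2, k_2) = 0xBC3
s_4 = Round(s_3, k_3) = 0x3F2
s_5 = Round(s_4, k_4) = 0x832
s_6 = Round(s_5, k_5) = 0xF7C
s_7 = Round(s_6, k_6) = 0x458
s_8 = Round(s_7, k_7) = 0x8B2

0x8B2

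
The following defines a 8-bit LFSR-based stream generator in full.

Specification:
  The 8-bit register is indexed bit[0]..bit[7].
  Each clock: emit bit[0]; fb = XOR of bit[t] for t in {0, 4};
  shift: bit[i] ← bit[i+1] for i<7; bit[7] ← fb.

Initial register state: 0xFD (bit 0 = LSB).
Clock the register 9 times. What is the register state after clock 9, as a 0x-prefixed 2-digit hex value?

reg_0 = 0xFD
clock 1: out=1, reg = 0x7E
clock 2: out=0, reg = 0xBF
clock 3: out=1, reg = 0x5F
clock 4: out=1, reg = 0x2F
clock 5: out=1, reg = 0x97
clock 6: out=1, reg = 0x4B
clock 7: out=1, reg = 0xA5
clock 8: out=1, reg = 0xD2
clock 9: out=0, reg = 0xE9

0xE9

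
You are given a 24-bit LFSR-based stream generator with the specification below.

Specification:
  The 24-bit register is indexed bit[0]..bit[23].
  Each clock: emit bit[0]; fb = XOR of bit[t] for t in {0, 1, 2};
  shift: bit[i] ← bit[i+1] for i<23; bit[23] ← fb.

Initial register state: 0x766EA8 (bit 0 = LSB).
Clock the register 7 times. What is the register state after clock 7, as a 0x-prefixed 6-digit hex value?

reg_0 = 0x766EA8
clock 1: out=0, reg = 0x3B3754
clock 2: out=0, reg = 0x9D9BAA
clock 3: out=0, reg = 0xCECDD5
clock 4: out=1, reg = 0x6766EA
clock 5: out=0, reg = 0xB3B375
clock 6: out=1, reg = 0x59D9BA
clock 7: out=0, reg = 0xACECDD

0xACECDD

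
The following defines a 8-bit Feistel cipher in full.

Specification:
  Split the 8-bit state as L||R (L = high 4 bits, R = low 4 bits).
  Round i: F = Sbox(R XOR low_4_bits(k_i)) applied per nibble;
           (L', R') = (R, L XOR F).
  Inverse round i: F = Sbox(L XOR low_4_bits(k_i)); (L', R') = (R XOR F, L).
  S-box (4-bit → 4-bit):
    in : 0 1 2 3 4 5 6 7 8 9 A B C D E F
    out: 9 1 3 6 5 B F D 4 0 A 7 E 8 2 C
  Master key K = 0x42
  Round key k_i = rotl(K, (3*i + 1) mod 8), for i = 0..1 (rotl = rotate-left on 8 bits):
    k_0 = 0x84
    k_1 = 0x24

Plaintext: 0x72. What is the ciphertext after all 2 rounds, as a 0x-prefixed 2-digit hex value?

s_0 = plaintext = 0x72
s_1 = Round(s_0, k_0) = 0x28
s_2 = Round(s_1, k_1) = 0x8C

0x8C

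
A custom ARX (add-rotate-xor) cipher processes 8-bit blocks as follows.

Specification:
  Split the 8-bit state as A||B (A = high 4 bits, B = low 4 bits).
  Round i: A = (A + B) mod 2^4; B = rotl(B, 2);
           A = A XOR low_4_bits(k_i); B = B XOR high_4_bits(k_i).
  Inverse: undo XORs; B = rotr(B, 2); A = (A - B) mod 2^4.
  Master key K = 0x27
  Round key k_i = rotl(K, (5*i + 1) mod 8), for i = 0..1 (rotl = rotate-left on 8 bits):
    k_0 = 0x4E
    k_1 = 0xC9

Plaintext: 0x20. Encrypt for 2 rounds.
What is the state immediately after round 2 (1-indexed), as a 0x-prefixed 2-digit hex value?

0x9D

s_0 = plaintext = 0x20
s_1 = Round(s_0, k_0) = 0xC4
s_2 = Round(s_1, k_1) = 0x9D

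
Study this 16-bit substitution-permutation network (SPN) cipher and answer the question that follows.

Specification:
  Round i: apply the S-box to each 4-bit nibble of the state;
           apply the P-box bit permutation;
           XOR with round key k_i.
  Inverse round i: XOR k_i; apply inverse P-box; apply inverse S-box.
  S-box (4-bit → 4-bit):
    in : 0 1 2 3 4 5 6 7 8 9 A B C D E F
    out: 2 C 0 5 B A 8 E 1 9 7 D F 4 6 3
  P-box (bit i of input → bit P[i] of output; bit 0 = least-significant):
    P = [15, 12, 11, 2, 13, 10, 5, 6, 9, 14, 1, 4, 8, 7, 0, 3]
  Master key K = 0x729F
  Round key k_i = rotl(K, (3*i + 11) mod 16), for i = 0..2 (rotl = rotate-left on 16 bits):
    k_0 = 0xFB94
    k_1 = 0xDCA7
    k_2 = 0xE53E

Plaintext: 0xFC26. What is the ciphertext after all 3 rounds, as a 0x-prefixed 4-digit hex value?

0xDB0D

s_0 = plaintext = 0xFC26
s_1 = Round(s_0, k_0) = 0xB802
s_2 = Round(s_1, k_1) = 0xDBAE
s_3 = Round(s_2, k_2) = 0xDB0D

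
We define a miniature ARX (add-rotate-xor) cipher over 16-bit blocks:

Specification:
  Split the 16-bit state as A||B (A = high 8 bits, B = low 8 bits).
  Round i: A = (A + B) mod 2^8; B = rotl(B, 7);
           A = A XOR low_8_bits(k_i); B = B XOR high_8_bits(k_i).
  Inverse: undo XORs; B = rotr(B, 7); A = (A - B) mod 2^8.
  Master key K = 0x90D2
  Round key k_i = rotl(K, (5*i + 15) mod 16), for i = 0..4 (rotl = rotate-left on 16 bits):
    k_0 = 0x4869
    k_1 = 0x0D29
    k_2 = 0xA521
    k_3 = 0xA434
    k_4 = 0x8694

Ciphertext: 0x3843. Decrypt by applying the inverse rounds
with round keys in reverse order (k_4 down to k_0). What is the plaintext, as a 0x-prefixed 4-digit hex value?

s_0 = ciphertext = 0x3843
s_1 = InvRound(s_0, k_4) = 0x218B
s_2 = InvRound(s_1, k_3) = 0xB75E
s_3 = InvRound(s_2, k_2) = 0x9FF7
s_4 = InvRound(s_3, k_1) = 0xC1F5
s_5 = InvRound(s_4, k_0) = 0x2D7B

0x2D7B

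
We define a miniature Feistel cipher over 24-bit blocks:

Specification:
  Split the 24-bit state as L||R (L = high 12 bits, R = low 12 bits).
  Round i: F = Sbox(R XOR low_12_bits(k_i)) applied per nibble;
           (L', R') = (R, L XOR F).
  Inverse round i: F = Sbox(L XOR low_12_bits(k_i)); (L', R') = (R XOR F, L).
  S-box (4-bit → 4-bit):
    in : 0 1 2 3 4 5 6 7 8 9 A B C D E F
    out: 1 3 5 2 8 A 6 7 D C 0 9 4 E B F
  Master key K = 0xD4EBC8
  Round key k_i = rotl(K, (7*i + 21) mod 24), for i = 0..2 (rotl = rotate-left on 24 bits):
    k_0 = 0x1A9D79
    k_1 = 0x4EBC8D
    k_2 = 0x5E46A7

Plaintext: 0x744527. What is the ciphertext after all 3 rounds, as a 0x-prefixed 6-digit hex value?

s_0 = plaintext = 0x744527
s_1 = Round(s_0, k_0) = 0x527AEF
s_2 = Round(s_1, k_1) = 0xAEF342
s_3 = Round(s_2, k_2) = 0x342055

0x342055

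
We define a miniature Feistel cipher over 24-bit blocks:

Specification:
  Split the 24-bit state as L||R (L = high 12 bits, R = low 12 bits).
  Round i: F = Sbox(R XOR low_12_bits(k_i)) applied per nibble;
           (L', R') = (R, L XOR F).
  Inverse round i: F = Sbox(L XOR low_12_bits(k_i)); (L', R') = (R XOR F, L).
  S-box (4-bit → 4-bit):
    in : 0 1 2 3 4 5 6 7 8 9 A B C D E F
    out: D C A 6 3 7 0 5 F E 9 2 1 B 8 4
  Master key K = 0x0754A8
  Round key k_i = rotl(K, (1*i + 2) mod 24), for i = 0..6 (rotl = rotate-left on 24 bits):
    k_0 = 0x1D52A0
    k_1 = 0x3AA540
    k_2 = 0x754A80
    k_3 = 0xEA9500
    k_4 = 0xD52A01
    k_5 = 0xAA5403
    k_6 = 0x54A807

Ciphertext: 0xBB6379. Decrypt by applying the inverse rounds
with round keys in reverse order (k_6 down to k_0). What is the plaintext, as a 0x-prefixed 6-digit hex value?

0xCBE181

s_0 = ciphertext = 0xBB6379
s_1 = InvRound(s_0, k_6) = 0x555BB6
s_2 = InvRound(s_1, k_5) = 0x7C6555
s_3 = InvRound(s_2, k_4) = 0xE407C6
s_4 = InvRound(s_3, k_3) = 0x5FBE40
s_5 = InvRound(s_4, k_2) = 0xA125FB
s_6 = InvRound(s_5, k_1) = 0x181A12
s_7 = InvRound(s_6, k_0) = 0xCBE181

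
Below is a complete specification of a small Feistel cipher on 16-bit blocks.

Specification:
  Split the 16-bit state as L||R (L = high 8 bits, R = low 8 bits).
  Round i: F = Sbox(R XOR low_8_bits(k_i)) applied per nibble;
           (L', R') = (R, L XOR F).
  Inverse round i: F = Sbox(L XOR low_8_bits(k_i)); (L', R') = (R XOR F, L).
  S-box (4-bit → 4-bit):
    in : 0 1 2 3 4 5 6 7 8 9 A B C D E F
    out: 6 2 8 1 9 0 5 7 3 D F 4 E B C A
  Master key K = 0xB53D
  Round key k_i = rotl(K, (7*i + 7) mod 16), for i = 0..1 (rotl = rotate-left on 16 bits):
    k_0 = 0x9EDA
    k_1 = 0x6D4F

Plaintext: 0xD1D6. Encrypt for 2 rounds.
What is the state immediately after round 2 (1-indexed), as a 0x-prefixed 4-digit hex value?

s_0 = plaintext = 0xD1D6
s_1 = Round(s_0, k_0) = 0xD6BF
s_2 = Round(s_1, k_1) = 0xBF70

0xBF70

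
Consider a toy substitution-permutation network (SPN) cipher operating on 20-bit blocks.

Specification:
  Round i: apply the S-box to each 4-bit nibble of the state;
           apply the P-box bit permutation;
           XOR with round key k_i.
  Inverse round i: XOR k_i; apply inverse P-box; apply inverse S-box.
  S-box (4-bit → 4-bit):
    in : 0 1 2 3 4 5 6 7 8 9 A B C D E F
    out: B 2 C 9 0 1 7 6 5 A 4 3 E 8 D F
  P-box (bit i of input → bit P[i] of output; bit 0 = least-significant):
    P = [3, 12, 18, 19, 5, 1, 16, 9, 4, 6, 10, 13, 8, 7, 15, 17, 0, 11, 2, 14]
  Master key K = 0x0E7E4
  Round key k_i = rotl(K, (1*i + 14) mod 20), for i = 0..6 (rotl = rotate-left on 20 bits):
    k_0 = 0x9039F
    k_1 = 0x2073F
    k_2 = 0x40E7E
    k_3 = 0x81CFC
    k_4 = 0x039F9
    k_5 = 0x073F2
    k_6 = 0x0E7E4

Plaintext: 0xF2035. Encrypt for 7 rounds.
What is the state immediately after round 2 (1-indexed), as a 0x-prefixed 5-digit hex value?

0xDAC5E

s_0 = plaintext = 0xF2035
s_1 = Round(s_0, k_0) = 0xBE9E2
s_2 = Round(s_1, k_1) = 0xDAC5E
s_3 = Round(s_2, k_2) = 0x8EA16
s_4 = Round(s_3, k_3) = 0xE89F3
s_5 = Round(s_4, k_4) = 0x9DA96
s_6 = Round(s_5, k_5) = 0x62DF8
s_7 = Round(s_6, k_6) = 0x74DCB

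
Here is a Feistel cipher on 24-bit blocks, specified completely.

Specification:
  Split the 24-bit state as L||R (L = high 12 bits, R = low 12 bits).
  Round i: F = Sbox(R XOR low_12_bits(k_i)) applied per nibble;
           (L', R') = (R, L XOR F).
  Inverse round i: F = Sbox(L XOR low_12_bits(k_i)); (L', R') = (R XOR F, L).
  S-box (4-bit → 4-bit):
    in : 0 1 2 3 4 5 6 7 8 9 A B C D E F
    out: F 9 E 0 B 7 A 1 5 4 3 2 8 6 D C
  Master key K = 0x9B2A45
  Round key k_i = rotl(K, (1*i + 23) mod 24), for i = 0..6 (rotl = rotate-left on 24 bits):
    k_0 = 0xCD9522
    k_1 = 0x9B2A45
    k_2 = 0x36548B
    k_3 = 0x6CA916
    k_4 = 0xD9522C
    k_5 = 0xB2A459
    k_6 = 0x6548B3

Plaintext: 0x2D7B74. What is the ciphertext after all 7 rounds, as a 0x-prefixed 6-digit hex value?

s_0 = plaintext = 0x2D7B74
s_1 = Round(s_0, k_0) = 0xB74FAD
s_2 = Round(s_1, k_1) = 0xFADCA1
s_3 = Round(s_2, k_2) = 0xCA1A4E
s_4 = Round(s_3, k_3) = 0xA4ECD4
s_5 = Round(s_4, k_4) = 0xCD478B
s_6 = Round(s_5, k_5) = 0x78BCBA
s_7 = Round(s_6, k_6) = 0xCBAC7F

0xCBAC7F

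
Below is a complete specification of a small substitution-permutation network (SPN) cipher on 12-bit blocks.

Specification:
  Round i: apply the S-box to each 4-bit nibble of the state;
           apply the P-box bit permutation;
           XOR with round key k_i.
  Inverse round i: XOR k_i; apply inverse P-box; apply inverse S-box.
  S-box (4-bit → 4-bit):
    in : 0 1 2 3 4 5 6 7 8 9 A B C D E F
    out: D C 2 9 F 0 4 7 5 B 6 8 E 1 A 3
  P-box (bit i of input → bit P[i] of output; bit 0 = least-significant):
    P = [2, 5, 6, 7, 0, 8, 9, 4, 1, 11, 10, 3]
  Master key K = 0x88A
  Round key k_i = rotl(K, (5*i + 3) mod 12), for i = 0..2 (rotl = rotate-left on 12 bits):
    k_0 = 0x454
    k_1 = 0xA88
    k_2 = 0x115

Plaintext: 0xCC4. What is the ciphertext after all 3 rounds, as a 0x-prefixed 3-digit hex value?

s_0 = plaintext = 0xCC4
s_1 = Round(s_0, k_0) = 0xBA8
s_2 = Round(s_1, k_1) = 0x9C4
s_3 = Round(s_2, k_2) = 0xAEB

0xAEB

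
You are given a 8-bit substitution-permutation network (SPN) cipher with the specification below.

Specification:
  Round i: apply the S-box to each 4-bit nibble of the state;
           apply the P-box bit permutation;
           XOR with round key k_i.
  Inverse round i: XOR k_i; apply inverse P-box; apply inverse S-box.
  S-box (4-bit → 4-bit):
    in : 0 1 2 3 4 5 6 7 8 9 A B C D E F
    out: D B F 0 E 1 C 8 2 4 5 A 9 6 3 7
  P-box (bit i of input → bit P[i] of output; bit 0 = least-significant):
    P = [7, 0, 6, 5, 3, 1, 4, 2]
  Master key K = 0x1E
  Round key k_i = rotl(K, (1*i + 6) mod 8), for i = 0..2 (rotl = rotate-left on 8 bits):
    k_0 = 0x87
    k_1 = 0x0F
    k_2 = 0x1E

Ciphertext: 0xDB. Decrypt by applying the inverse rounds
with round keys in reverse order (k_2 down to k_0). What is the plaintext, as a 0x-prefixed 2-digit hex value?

0x98

s_0 = ciphertext = 0xDB
s_1 = InvRound(s_0, k_2) = 0x7F
s_2 = InvRound(s_1, k_1) = 0x96
s_3 = InvRound(s_2, k_0) = 0x98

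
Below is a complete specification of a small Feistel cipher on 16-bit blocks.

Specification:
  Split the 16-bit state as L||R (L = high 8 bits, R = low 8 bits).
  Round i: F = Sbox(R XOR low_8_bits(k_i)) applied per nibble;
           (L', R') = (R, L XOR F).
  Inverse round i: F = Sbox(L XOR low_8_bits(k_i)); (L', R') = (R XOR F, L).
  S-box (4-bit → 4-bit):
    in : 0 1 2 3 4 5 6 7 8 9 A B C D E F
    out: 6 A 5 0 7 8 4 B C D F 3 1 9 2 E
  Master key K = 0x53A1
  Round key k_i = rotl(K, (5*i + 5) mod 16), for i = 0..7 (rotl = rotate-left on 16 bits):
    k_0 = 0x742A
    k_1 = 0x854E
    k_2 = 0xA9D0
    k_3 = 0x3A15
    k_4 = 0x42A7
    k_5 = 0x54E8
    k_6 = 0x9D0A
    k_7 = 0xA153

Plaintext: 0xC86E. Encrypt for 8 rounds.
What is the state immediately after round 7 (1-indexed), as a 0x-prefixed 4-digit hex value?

0x935A

s_0 = plaintext = 0xC86E
s_1 = Round(s_0, k_0) = 0x6EBF
s_2 = Round(s_1, k_1) = 0xBF84
s_3 = Round(s_2, k_2) = 0x8438
s_4 = Round(s_3, k_3) = 0x38DD
s_5 = Round(s_4, k_4) = 0xDD87
s_6 = Round(s_5, k_5) = 0x8793
s_7 = Round(s_6, k_6) = 0x935A
s_8 = Round(s_7, k_7) = 0x5AFE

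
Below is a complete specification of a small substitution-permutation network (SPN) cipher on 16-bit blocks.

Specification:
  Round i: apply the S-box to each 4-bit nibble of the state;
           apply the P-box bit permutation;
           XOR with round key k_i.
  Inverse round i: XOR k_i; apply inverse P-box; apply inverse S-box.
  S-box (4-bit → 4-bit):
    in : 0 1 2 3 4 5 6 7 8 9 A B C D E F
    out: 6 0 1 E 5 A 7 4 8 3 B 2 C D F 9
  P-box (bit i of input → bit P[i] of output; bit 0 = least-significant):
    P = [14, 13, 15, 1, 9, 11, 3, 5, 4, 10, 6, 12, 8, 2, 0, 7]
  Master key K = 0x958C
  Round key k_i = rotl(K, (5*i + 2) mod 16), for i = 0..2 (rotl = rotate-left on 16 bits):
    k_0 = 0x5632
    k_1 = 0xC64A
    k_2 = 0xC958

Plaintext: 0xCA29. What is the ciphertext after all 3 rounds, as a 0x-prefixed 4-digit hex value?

s_0 = plaintext = 0xCA29
s_1 = Round(s_0, k_0) = 0x20A3
s_2 = Round(s_1, k_1) = 0x6928
s_3 = Round(s_2, k_2) = 0xCE4F

0xCE4F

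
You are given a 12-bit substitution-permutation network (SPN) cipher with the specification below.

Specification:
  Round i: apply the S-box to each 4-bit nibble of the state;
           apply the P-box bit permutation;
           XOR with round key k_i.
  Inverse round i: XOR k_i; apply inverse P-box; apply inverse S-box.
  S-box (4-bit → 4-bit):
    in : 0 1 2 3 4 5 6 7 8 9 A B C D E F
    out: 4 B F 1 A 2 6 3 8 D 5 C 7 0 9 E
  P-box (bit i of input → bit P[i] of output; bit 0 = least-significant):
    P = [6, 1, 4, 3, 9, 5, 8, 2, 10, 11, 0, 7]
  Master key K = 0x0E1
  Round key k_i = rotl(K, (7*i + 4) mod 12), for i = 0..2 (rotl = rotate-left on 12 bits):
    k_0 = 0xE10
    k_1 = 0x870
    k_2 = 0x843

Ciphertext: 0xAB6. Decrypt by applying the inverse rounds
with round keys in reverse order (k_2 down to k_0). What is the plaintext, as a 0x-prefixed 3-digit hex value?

0xBAA

s_0 = ciphertext = 0xAB6
s_1 = InvRound(s_0, k_2) = 0xB1A
s_2 = InvRound(s_1, k_1) = 0xDC1
s_3 = InvRound(s_2, k_0) = 0xBAA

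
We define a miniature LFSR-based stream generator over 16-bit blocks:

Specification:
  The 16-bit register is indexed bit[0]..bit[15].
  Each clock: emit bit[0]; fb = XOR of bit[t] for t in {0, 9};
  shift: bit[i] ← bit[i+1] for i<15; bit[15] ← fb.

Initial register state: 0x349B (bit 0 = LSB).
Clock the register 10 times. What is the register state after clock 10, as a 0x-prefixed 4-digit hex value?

reg_0 = 0x349B
clock 1: out=1, reg = 0x9A4D
clock 2: out=1, reg = 0x4D26
clock 3: out=0, reg = 0x2693
clock 4: out=1, reg = 0x1349
clock 5: out=1, reg = 0x09A4
clock 6: out=0, reg = 0x04D2
clock 7: out=0, reg = 0x0269
clock 8: out=1, reg = 0x0134
clock 9: out=0, reg = 0x009A
clock 10: out=0, reg = 0x004D

0x004D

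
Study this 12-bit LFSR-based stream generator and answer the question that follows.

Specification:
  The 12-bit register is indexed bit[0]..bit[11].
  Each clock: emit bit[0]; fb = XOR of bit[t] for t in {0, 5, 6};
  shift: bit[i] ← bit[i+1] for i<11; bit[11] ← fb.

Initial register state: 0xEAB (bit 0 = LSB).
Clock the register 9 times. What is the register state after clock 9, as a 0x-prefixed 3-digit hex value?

0xF27

reg_0 = 0xEAB
clock 1: out=1, reg = 0x755
clock 2: out=1, reg = 0x3AA
clock 3: out=0, reg = 0x9D5
clock 4: out=1, reg = 0x4EA
clock 5: out=0, reg = 0x275
clock 6: out=1, reg = 0x93A
clock 7: out=0, reg = 0xC9D
clock 8: out=1, reg = 0xE4E
clock 9: out=0, reg = 0xF27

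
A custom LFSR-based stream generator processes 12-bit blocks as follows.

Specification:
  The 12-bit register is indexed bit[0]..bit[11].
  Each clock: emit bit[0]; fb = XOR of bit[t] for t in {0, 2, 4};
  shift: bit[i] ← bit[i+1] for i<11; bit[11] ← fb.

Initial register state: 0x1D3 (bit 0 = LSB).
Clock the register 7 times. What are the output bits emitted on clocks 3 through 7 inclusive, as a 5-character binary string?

reg_0 = 0x1D3
clock 1: out=1, reg = 0x0E9
clock 2: out=1, reg = 0x874
clock 3: out=0, reg = 0x43A
clock 4: out=0, reg = 0xA1D
clock 5: out=1, reg = 0xD0E
clock 6: out=0, reg = 0xE87
clock 7: out=1, reg = 0x743

00101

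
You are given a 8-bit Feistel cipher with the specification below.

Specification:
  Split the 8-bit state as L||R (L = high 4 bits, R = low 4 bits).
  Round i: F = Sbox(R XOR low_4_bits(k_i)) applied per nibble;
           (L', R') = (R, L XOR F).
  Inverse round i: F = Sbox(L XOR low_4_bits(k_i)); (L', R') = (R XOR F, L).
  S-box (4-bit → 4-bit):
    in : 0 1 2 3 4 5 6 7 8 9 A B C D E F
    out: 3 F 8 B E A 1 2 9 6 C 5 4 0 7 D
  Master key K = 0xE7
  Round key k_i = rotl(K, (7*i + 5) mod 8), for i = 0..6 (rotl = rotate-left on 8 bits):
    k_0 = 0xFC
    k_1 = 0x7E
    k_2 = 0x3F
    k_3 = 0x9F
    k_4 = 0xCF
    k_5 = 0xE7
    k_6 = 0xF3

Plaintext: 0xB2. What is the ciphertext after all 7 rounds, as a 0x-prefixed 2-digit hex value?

0x06

s_0 = plaintext = 0xB2
s_1 = Round(s_0, k_0) = 0x2C
s_2 = Round(s_1, k_1) = 0xCA
s_3 = Round(s_2, k_2) = 0xA6
s_4 = Round(s_3, k_3) = 0x6C
s_5 = Round(s_4, k_4) = 0xCD
s_6 = Round(s_5, k_5) = 0xD0
s_7 = Round(s_6, k_6) = 0x06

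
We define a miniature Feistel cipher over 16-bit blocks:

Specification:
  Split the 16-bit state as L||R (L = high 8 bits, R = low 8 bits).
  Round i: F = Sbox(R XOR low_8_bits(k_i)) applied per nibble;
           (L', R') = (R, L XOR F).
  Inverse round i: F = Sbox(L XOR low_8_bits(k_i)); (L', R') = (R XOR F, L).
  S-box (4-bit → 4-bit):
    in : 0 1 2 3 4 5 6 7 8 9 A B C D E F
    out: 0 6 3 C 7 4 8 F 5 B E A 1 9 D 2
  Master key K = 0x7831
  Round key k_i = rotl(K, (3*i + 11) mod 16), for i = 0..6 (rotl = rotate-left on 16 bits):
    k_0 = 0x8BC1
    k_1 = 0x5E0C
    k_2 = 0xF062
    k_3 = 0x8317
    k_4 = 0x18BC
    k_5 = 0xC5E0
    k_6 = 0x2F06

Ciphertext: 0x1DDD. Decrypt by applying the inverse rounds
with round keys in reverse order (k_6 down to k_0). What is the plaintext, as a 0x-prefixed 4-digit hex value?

0xCD52

s_0 = ciphertext = 0x1DDD
s_1 = InvRound(s_0, k_6) = 0xB71D
s_2 = InvRound(s_1, k_5) = 0x52B7
s_3 = InvRound(s_2, k_4) = 0x6A52
s_4 = InvRound(s_3, k_3) = 0xAB6A
s_5 = InvRound(s_4, k_2) = 0x71AB
s_6 = InvRound(s_5, k_1) = 0x5271
s_7 = InvRound(s_6, k_0) = 0xCD52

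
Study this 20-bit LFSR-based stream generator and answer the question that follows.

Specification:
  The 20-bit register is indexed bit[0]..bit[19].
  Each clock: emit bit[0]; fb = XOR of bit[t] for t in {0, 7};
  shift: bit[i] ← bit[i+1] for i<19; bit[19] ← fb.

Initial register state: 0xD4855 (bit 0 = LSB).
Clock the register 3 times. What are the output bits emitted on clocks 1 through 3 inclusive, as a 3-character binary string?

reg_0 = 0xD4855
clock 1: out=1, reg = 0xEA42A
clock 2: out=0, reg = 0x75215
clock 3: out=1, reg = 0xBA90A

101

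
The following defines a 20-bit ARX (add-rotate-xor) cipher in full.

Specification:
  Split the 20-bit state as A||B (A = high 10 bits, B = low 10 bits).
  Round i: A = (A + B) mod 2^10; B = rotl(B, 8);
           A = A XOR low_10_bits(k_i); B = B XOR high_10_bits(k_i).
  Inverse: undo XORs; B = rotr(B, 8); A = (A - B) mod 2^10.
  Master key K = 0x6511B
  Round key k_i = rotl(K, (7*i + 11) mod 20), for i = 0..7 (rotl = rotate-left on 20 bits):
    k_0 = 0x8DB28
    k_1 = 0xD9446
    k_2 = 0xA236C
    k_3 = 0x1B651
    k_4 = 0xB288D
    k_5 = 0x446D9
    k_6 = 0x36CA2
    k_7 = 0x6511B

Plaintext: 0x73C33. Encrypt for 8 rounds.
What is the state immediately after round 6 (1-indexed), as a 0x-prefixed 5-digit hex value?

s_0 = plaintext = 0x73C33
s_1 = Round(s_0, k_0) = 0x4A93A
s_2 = Round(s_1, k_1) = 0x8892B
s_3 = Round(s_2, k_2) = 0x085C2
s_4 = Round(s_3, k_3) = 0xECA1D
s_5 = Round(s_4, k_4) = 0x50B4D
s_6 = Round(s_5, k_5) = 0x958C2
s_7 = Round(s_6, k_6) = 0xEEAEB
s_8 = Round(s_7, k_7) = 0xEFA2E

0x958C2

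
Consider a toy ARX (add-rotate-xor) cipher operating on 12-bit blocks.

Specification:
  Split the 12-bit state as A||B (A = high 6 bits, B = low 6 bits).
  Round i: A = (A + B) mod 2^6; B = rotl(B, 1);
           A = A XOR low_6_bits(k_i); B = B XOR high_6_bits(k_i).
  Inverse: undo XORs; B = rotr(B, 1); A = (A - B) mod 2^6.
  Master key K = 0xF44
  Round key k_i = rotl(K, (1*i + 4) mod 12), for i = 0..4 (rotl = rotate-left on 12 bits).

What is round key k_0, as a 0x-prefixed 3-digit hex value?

0x44F

K = 0xF44
k_0 = rotl(K, (1*0+4) mod 12) = rotl(K, 4) = 0x44F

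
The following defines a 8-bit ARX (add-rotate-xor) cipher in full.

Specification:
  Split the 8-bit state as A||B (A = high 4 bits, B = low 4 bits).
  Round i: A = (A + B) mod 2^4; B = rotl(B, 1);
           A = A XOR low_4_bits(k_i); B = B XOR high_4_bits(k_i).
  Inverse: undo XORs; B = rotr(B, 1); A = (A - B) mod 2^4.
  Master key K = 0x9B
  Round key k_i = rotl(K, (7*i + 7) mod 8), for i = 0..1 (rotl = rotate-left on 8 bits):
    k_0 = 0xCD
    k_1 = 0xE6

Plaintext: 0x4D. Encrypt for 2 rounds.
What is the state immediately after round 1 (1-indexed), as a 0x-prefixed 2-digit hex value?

s_0 = plaintext = 0x4D
s_1 = Round(s_0, k_0) = 0xC7
s_2 = Round(s_1, k_1) = 0x50

0xC7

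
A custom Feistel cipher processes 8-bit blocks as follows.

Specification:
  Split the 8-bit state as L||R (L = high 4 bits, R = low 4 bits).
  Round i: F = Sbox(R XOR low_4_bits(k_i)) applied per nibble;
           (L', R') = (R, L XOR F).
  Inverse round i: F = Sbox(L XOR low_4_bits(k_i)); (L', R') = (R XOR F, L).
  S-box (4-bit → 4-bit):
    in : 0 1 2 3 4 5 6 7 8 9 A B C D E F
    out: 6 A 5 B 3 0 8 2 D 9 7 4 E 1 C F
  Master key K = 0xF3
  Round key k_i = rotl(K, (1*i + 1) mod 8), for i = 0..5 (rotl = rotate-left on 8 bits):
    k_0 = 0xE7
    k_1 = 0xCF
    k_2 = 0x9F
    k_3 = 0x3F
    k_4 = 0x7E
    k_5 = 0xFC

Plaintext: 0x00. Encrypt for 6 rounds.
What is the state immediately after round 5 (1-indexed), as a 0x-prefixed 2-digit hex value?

s_0 = plaintext = 0x00
s_1 = Round(s_0, k_0) = 0x02
s_2 = Round(s_1, k_1) = 0x21
s_3 = Round(s_2, k_2) = 0x1E
s_4 = Round(s_3, k_3) = 0xEB
s_5 = Round(s_4, k_4) = 0xBE
s_6 = Round(s_5, k_5) = 0xEE

0xBE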